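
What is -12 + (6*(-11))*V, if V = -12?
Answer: 780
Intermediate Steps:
-12 + (6*(-11))*V = -12 + (6*(-11))*(-12) = -12 - 66*(-12) = -12 + 792 = 780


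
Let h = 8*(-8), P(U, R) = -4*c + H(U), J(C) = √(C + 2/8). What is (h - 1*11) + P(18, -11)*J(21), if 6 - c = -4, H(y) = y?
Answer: -75 - 11*√85 ≈ -176.42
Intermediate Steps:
c = 10 (c = 6 - 1*(-4) = 6 + 4 = 10)
J(C) = √(¼ + C) (J(C) = √(C + 2*(⅛)) = √(C + ¼) = √(¼ + C))
P(U, R) = -40 + U (P(U, R) = -4*10 + U = -40 + U)
h = -64
(h - 1*11) + P(18, -11)*J(21) = (-64 - 1*11) + (-40 + 18)*(√(1 + 4*21)/2) = (-64 - 11) - 11*√(1 + 84) = -75 - 11*√85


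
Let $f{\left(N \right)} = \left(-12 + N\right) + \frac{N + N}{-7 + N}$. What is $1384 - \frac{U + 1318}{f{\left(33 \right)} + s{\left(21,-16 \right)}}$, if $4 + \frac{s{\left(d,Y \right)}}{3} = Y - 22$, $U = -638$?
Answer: $\frac{463082}{333} \approx 1390.6$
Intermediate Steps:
$f{\left(N \right)} = -12 + N + \frac{2 N}{-7 + N}$ ($f{\left(N \right)} = \left(-12 + N\right) + \frac{2 N}{-7 + N} = -12 + N + \frac{2 N}{-7 + N}$)
$s{\left(d,Y \right)} = -78 + 3 Y$ ($s{\left(d,Y \right)} = -12 + 3 \left(Y - 22\right) = -12 + 3 \left(-22 + Y\right) = -12 + \left(-66 + 3 Y\right) = -78 + 3 Y$)
$1384 - \frac{U + 1318}{f{\left(33 \right)} + s{\left(21,-16 \right)}} = 1384 - \frac{-638 + 1318}{\frac{84 + 33^{2} - 561}{-7 + 33} + \left(-78 + 3 \left(-16\right)\right)} = 1384 - \frac{680}{\frac{84 + 1089 - 561}{26} - 126} = 1384 - \frac{680}{\frac{1}{26} \cdot 612 - 126} = 1384 - \frac{680}{\frac{306}{13} - 126} = 1384 - \frac{680}{- \frac{1332}{13}} = 1384 - 680 \left(- \frac{13}{1332}\right) = 1384 - - \frac{2210}{333} = 1384 + \frac{2210}{333} = \frac{463082}{333}$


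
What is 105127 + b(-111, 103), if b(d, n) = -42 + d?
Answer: 104974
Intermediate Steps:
105127 + b(-111, 103) = 105127 + (-42 - 111) = 105127 - 153 = 104974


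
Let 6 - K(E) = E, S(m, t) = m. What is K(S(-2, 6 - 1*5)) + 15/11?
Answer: 103/11 ≈ 9.3636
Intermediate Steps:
K(E) = 6 - E
K(S(-2, 6 - 1*5)) + 15/11 = (6 - 1*(-2)) + 15/11 = (6 + 2) + (1/11)*15 = 8 + 15/11 = 103/11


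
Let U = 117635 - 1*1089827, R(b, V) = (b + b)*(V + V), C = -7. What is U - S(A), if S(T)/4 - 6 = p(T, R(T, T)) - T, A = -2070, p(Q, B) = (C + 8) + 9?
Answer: -980536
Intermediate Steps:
R(b, V) = 4*V*b (R(b, V) = (2*b)*(2*V) = 4*V*b)
p(Q, B) = 10 (p(Q, B) = (-7 + 8) + 9 = 1 + 9 = 10)
U = -972192 (U = 117635 - 1089827 = -972192)
S(T) = 64 - 4*T (S(T) = 24 + 4*(10 - T) = 24 + (40 - 4*T) = 64 - 4*T)
U - S(A) = -972192 - (64 - 4*(-2070)) = -972192 - (64 + 8280) = -972192 - 1*8344 = -972192 - 8344 = -980536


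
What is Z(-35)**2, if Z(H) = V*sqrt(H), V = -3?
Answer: -315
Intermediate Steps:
Z(H) = -3*sqrt(H)
Z(-35)**2 = (-3*I*sqrt(35))**2 = -315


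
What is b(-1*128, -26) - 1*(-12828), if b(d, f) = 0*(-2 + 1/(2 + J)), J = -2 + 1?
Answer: 12828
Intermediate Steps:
J = -1
b(d, f) = 0 (b(d, f) = 0*(-2 + 1/(2 - 1)) = 0*(-2 + 1/1) = 0*(-2 + 1) = 0*(-1) = 0)
b(-1*128, -26) - 1*(-12828) = 0 - 1*(-12828) = 0 + 12828 = 12828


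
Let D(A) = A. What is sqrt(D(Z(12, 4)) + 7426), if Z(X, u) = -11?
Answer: sqrt(7415) ≈ 86.110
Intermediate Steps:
sqrt(D(Z(12, 4)) + 7426) = sqrt(-11 + 7426) = sqrt(7415)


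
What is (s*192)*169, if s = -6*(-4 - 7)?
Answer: 2141568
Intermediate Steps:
s = 66 (s = -6*(-11) = 66)
(s*192)*169 = (66*192)*169 = 12672*169 = 2141568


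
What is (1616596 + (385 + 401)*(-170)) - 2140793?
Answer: -657817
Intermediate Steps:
(1616596 + (385 + 401)*(-170)) - 2140793 = (1616596 + 786*(-170)) - 2140793 = (1616596 - 133620) - 2140793 = 1482976 - 2140793 = -657817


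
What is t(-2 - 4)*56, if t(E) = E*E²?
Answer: -12096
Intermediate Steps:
t(E) = E³
t(-2 - 4)*56 = (-2 - 4)³*56 = (-6)³*56 = -216*56 = -12096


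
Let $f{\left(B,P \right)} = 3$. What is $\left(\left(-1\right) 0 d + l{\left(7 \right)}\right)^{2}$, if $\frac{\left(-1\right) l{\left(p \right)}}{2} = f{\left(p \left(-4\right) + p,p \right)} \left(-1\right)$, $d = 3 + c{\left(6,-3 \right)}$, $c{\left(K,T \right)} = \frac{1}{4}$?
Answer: $36$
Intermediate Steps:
$c{\left(K,T \right)} = \frac{1}{4}$
$d = \frac{13}{4}$ ($d = 3 + \frac{1}{4} = \frac{13}{4} \approx 3.25$)
$l{\left(p \right)} = 6$ ($l{\left(p \right)} = - 2 \cdot 3 \left(-1\right) = \left(-2\right) \left(-3\right) = 6$)
$\left(\left(-1\right) 0 d + l{\left(7 \right)}\right)^{2} = \left(\left(-1\right) 0 \cdot \frac{13}{4} + 6\right)^{2} = \left(0 \cdot \frac{13}{4} + 6\right)^{2} = \left(0 + 6\right)^{2} = 6^{2} = 36$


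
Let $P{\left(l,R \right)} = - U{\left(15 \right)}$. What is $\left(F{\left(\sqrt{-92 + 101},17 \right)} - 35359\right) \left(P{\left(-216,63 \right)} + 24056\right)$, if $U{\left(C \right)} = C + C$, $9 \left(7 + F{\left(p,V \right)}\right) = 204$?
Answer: $- \frac{2547476780}{3} \approx -8.4916 \cdot 10^{8}$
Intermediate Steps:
$F{\left(p,V \right)} = \frac{47}{3}$ ($F{\left(p,V \right)} = -7 + \frac{1}{9} \cdot 204 = -7 + \frac{68}{3} = \frac{47}{3}$)
$U{\left(C \right)} = 2 C$
$P{\left(l,R \right)} = -30$ ($P{\left(l,R \right)} = - 2 \cdot 15 = \left(-1\right) 30 = -30$)
$\left(F{\left(\sqrt{-92 + 101},17 \right)} - 35359\right) \left(P{\left(-216,63 \right)} + 24056\right) = \left(\frac{47}{3} - 35359\right) \left(-30 + 24056\right) = \left(- \frac{106030}{3}\right) 24026 = - \frac{2547476780}{3}$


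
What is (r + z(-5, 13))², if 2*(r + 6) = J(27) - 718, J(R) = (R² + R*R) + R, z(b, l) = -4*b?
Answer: 632025/4 ≈ 1.5801e+5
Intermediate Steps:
J(R) = R + 2*R² (J(R) = (R² + R²) + R = 2*R² + R = R + 2*R²)
r = 755/2 (r = -6 + (27*(1 + 2*27) - 718)/2 = -6 + (27*(1 + 54) - 718)/2 = -6 + (27*55 - 718)/2 = -6 + (1485 - 718)/2 = -6 + (½)*767 = -6 + 767/2 = 755/2 ≈ 377.50)
(r + z(-5, 13))² = (755/2 - 4*(-5))² = (755/2 + 20)² = (795/2)² = 632025/4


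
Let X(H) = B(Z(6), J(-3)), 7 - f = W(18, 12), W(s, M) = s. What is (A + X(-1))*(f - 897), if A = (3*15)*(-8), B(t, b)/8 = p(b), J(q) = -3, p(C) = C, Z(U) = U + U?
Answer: 348672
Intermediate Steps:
Z(U) = 2*U
B(t, b) = 8*b
f = -11 (f = 7 - 1*18 = 7 - 18 = -11)
X(H) = -24 (X(H) = 8*(-3) = -24)
A = -360 (A = 45*(-8) = -360)
(A + X(-1))*(f - 897) = (-360 - 24)*(-11 - 897) = -384*(-908) = 348672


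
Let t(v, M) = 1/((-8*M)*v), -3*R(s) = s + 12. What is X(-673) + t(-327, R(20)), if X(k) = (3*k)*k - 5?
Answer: 37915452927/27904 ≈ 1.3588e+6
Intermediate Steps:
R(s) = -4 - s/3 (R(s) = -(s + 12)/3 = -(12 + s)/3 = -4 - s/3)
t(v, M) = -1/(8*M*v) (t(v, M) = 1/(-8*M*v) = -1/(8*M*v))
X(k) = -5 + 3*k² (X(k) = 3*k² - 5 = -5 + 3*k²)
X(-673) + t(-327, R(20)) = (-5 + 3*(-673)²) - ⅛/(-4 - ⅓*20*(-327)) = (-5 + 3*452929) - ⅛*(-1/327)/(-4 - 20/3) = (-5 + 1358787) - ⅛*(-1/327)/(-32/3) = 1358782 - ⅛*(-3/32)*(-1/327) = 1358782 - 1/27904 = 37915452927/27904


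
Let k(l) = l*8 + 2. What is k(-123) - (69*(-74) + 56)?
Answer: 4068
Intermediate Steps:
k(l) = 2 + 8*l (k(l) = 8*l + 2 = 2 + 8*l)
k(-123) - (69*(-74) + 56) = (2 + 8*(-123)) - (69*(-74) + 56) = (2 - 984) - (-5106 + 56) = -982 - 1*(-5050) = -982 + 5050 = 4068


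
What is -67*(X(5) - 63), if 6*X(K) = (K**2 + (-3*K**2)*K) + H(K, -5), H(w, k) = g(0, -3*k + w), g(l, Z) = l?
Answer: 24388/3 ≈ 8129.3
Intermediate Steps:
H(w, k) = 0
X(K) = -K**3/2 + K**2/6 (X(K) = ((K**2 + (-3*K**2)*K) + 0)/6 = ((K**2 - 3*K**3) + 0)/6 = (K**2 - 3*K**3)/6 = -K**3/2 + K**2/6)
-67*(X(5) - 63) = -67*((1/6)*5**2*(1 - 3*5) - 63) = -67*((1/6)*25*(1 - 15) - 63) = -67*((1/6)*25*(-14) - 63) = -67*(-175/3 - 63) = -67*(-364/3) = 24388/3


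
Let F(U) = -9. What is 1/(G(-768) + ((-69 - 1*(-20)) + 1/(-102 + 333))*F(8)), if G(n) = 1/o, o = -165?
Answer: 1155/509303 ≈ 0.0022678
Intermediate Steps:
G(n) = -1/165 (G(n) = 1/(-165) = -1/165)
1/(G(-768) + ((-69 - 1*(-20)) + 1/(-102 + 333))*F(8)) = 1/(-1/165 + ((-69 - 1*(-20)) + 1/(-102 + 333))*(-9)) = 1/(-1/165 + ((-69 + 20) + 1/231)*(-9)) = 1/(-1/165 + (-49 + 1/231)*(-9)) = 1/(-1/165 - 11318/231*(-9)) = 1/(-1/165 + 33954/77) = 1/(509303/1155) = 1155/509303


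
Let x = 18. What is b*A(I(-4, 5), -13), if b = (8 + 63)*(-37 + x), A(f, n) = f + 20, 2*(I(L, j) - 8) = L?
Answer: -35074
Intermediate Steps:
I(L, j) = 8 + L/2
A(f, n) = 20 + f
b = -1349 (b = (8 + 63)*(-37 + 18) = 71*(-19) = -1349)
b*A(I(-4, 5), -13) = -1349*(20 + (8 + (½)*(-4))) = -1349*(20 + (8 - 2)) = -1349*(20 + 6) = -1349*26 = -35074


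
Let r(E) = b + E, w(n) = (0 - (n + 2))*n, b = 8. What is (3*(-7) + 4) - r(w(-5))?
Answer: -10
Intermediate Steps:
w(n) = n*(-2 - n) (w(n) = (0 - (2 + n))*n = (0 + (-2 - n))*n = (-2 - n)*n = n*(-2 - n))
r(E) = 8 + E
(3*(-7) + 4) - r(w(-5)) = (3*(-7) + 4) - (8 - 1*(-5)*(2 - 5)) = (-21 + 4) - (8 - 1*(-5)*(-3)) = -17 - (8 - 15) = -17 - 1*(-7) = -17 + 7 = -10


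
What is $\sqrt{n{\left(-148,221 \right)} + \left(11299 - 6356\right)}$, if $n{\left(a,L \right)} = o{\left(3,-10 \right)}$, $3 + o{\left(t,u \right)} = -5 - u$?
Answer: $\sqrt{4945} \approx 70.321$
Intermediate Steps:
$o{\left(t,u \right)} = -8 - u$ ($o{\left(t,u \right)} = -3 - \left(5 + u\right) = -8 - u$)
$n{\left(a,L \right)} = 2$ ($n{\left(a,L \right)} = -8 - -10 = -8 + 10 = 2$)
$\sqrt{n{\left(-148,221 \right)} + \left(11299 - 6356\right)} = \sqrt{2 + \left(11299 - 6356\right)} = \sqrt{2 + 4943} = \sqrt{4945}$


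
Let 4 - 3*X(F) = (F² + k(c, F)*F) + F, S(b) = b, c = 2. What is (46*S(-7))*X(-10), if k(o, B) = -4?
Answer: 13524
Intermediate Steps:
X(F) = 4/3 + F - F²/3 (X(F) = 4/3 - ((F² - 4*F) + F)/3 = 4/3 - (F² - 3*F)/3 = 4/3 + (F - F²/3) = 4/3 + F - F²/3)
(46*S(-7))*X(-10) = (46*(-7))*(4/3 - 10 - ⅓*(-10)²) = -322*(4/3 - 10 - ⅓*100) = -322*(4/3 - 10 - 100/3) = -322*(-42) = 13524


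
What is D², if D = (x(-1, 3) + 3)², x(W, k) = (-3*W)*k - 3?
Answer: 6561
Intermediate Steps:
x(W, k) = -3 - 3*W*k (x(W, k) = -3*W*k - 3 = -3 - 3*W*k)
D = 81 (D = ((-3 - 3*(-1)*3) + 3)² = ((-3 + 9) + 3)² = (6 + 3)² = 9² = 81)
D² = 81² = 6561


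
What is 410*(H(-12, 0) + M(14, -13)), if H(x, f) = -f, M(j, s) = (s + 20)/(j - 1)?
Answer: 2870/13 ≈ 220.77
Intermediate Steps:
M(j, s) = (20 + s)/(-1 + j)
410*(H(-12, 0) + M(14, -13)) = 410*(-1*0 + (20 - 13)/(-1 + 14)) = 410*(0 + 7/13) = 410*(7/13) = 2870/13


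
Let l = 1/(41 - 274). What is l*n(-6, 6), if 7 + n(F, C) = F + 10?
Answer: 3/233 ≈ 0.012876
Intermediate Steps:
n(F, C) = 3 + F (n(F, C) = -7 + (F + 10) = -7 + (10 + F) = 3 + F)
l = -1/233 (l = 1/(-233) = -1/233 ≈ -0.0042918)
l*n(-6, 6) = -(3 - 6)/233 = -1/233*(-3) = 3/233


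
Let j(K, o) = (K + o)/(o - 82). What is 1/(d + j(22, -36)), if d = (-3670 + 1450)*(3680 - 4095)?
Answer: 59/54356707 ≈ 1.0854e-6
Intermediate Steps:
j(K, o) = (K + o)/(-82 + o)
d = 921300 (d = -2220*(-415) = 921300)
1/(d + j(22, -36)) = 1/(921300 + (22 - 36)/(-82 - 36)) = 1/(921300 - 14/(-118)) = 1/(921300 - 1/118*(-14)) = 1/(921300 + 7/59) = 1/(54356707/59) = 59/54356707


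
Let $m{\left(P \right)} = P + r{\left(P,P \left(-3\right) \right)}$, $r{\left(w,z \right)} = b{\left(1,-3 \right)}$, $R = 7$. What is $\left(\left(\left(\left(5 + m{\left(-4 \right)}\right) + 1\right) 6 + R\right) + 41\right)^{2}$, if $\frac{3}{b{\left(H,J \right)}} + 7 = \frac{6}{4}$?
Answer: $\frac{389376}{121} \approx 3218.0$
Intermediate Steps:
$b{\left(H,J \right)} = - \frac{6}{11}$ ($b{\left(H,J \right)} = \frac{3}{-7 + \frac{6}{4}} = \frac{3}{-7 + 6 \cdot \frac{1}{4}} = \frac{3}{-7 + \frac{3}{2}} = \frac{3}{- \frac{11}{2}} = 3 \left(- \frac{2}{11}\right) = - \frac{6}{11}$)
$r{\left(w,z \right)} = - \frac{6}{11}$
$m{\left(P \right)} = - \frac{6}{11} + P$ ($m{\left(P \right)} = P - \frac{6}{11} = - \frac{6}{11} + P$)
$\left(\left(\left(\left(5 + m{\left(-4 \right)}\right) + 1\right) 6 + R\right) + 41\right)^{2} = \left(\left(\left(\left(5 - \frac{50}{11}\right) + 1\right) 6 + 7\right) + 41\right)^{2} = \left(\left(\left(\frac{5}{11} + 1\right) 6 + 7\right) + 41\right)^{2} = \left(\left(\frac{16}{11} \cdot 6 + 7\right) + 41\right)^{2} = \left(\left(\frac{96}{11} + 7\right) + 41\right)^{2} = \left(\frac{173}{11} + 41\right)^{2} = \left(\frac{624}{11}\right)^{2} = \frac{389376}{121}$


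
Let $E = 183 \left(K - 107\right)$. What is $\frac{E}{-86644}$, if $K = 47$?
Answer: $\frac{2745}{21661} \approx 0.12673$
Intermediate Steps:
$E = -10980$ ($E = 183 \left(47 - 107\right) = 183 \left(-60\right) = -10980$)
$\frac{E}{-86644} = - \frac{10980}{-86644} = \left(-10980\right) \left(- \frac{1}{86644}\right) = \frac{2745}{21661}$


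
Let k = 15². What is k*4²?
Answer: 3600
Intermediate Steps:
k = 225
k*4² = 225*4² = 225*16 = 3600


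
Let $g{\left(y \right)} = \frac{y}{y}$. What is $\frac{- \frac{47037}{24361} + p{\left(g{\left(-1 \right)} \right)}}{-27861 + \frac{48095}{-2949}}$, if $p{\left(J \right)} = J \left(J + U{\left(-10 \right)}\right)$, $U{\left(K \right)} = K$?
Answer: $\frac{392638707}{1001361146212} \approx 0.0003921$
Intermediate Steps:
$g{\left(y \right)} = 1$
$p{\left(J \right)} = J \left(-10 + J\right)$ ($p{\left(J \right)} = J \left(J - 10\right) = J \left(-10 + J\right)$)
$\frac{- \frac{47037}{24361} + p{\left(g{\left(-1 \right)} \right)}}{-27861 + \frac{48095}{-2949}} = \frac{- \frac{47037}{24361} + 1 \left(-10 + 1\right)}{-27861 + \frac{48095}{-2949}} = \frac{\left(-47037\right) \frac{1}{24361} + 1 \left(-9\right)}{-27861 + 48095 \left(- \frac{1}{2949}\right)} = \frac{- \frac{47037}{24361} - 9}{-27861 - \frac{48095}{2949}} = - \frac{266286}{24361 \left(- \frac{82210184}{2949}\right)} = \left(- \frac{266286}{24361}\right) \left(- \frac{2949}{82210184}\right) = \frac{392638707}{1001361146212}$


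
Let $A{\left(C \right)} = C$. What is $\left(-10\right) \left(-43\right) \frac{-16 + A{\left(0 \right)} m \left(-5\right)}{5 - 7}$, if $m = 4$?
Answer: $3440$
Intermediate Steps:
$\left(-10\right) \left(-43\right) \frac{-16 + A{\left(0 \right)} m \left(-5\right)}{5 - 7} = \left(-10\right) \left(-43\right) \frac{-16 + 0 \cdot 4 \left(-5\right)}{5 - 7} = 430 \frac{-16 + 0 \left(-5\right)}{-2} = 430 \left(-16 + 0\right) \left(- \frac{1}{2}\right) = 430 \left(\left(-16\right) \left(- \frac{1}{2}\right)\right) = 430 \cdot 8 = 3440$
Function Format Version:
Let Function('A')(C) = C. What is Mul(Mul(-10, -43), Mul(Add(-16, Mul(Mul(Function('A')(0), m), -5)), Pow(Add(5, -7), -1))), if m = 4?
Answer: 3440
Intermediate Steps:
Mul(Mul(-10, -43), Mul(Add(-16, Mul(Mul(Function('A')(0), m), -5)), Pow(Add(5, -7), -1))) = Mul(Mul(-10, -43), Mul(Add(-16, Mul(Mul(0, 4), -5)), Pow(Add(5, -7), -1))) = Mul(430, Mul(Add(-16, Mul(0, -5)), Pow(-2, -1))) = Mul(430, Mul(Add(-16, 0), Rational(-1, 2))) = Mul(430, Mul(-16, Rational(-1, 2))) = Mul(430, 8) = 3440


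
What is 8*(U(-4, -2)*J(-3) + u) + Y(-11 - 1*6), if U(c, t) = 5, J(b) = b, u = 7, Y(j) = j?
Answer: -81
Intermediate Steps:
8*(U(-4, -2)*J(-3) + u) + Y(-11 - 1*6) = 8*(5*(-3) + 7) + (-11 - 1*6) = 8*(-15 + 7) + (-11 - 6) = 8*(-8) - 17 = -64 - 17 = -81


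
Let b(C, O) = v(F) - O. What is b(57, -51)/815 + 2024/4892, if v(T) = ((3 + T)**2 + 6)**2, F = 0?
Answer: 749938/996745 ≈ 0.75239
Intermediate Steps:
v(T) = (6 + (3 + T)**2)**2
b(C, O) = 225 - O (b(C, O) = (6 + (3 + 0)**2)**2 - O = (6 + 3**2)**2 - O = (6 + 9)**2 - O = 15**2 - O = 225 - O)
b(57, -51)/815 + 2024/4892 = (225 - 1*(-51))/815 + 2024/4892 = (225 + 51)*(1/815) + 2024*(1/4892) = 276*(1/815) + 506/1223 = 276/815 + 506/1223 = 749938/996745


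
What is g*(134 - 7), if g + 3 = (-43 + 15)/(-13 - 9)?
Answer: -2413/11 ≈ -219.36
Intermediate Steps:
g = -19/11 (g = -3 + (-43 + 15)/(-13 - 9) = -3 - 28/(-22) = -3 - 28*(-1/22) = -3 + 14/11 = -19/11 ≈ -1.7273)
g*(134 - 7) = -19*(134 - 7)/11 = -19/11*127 = -2413/11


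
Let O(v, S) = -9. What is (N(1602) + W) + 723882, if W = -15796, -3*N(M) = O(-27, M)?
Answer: 708089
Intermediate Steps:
N(M) = 3 (N(M) = -⅓*(-9) = 3)
(N(1602) + W) + 723882 = (3 - 15796) + 723882 = -15793 + 723882 = 708089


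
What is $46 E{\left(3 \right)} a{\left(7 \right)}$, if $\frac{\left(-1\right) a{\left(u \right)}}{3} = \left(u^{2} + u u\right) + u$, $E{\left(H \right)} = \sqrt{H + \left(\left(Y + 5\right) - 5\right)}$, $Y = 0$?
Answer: $- 14490 \sqrt{3} \approx -25097.0$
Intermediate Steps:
$E{\left(H \right)} = \sqrt{H}$ ($E{\left(H \right)} = \sqrt{H + \left(\left(0 + 5\right) - 5\right)} = \sqrt{H + \left(5 - 5\right)} = \sqrt{H + 0} = \sqrt{H}$)
$a{\left(u \right)} = - 6 u^{2} - 3 u$ ($a{\left(u \right)} = - 3 \left(\left(u^{2} + u u\right) + u\right) = - 3 \left(\left(u^{2} + u^{2}\right) + u\right) = - 3 \left(2 u^{2} + u\right) = - 3 \left(u + 2 u^{2}\right) = - 6 u^{2} - 3 u$)
$46 E{\left(3 \right)} a{\left(7 \right)} = 46 \sqrt{3} \left(\left(-3\right) 7 \left(1 + 2 \cdot 7\right)\right) = 46 \sqrt{3} \left(\left(-3\right) 7 \left(1 + 14\right)\right) = 46 \sqrt{3} \left(\left(-3\right) 7 \cdot 15\right) = 46 \sqrt{3} \left(-315\right) = - 14490 \sqrt{3}$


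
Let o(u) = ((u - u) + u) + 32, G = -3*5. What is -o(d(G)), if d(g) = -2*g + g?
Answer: -47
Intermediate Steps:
G = -15
d(g) = -g
o(u) = 32 + u (o(u) = (0 + u) + 32 = u + 32 = 32 + u)
-o(d(G)) = -(32 - 1*(-15)) = -(32 + 15) = -1*47 = -47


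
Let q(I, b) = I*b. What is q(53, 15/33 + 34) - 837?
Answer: 10880/11 ≈ 989.09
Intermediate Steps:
q(53, 15/33 + 34) - 837 = 53*(15/33 + 34) - 837 = 53*(15*(1/33) + 34) - 837 = 53*(5/11 + 34) - 837 = 53*(379/11) - 837 = 20087/11 - 837 = 10880/11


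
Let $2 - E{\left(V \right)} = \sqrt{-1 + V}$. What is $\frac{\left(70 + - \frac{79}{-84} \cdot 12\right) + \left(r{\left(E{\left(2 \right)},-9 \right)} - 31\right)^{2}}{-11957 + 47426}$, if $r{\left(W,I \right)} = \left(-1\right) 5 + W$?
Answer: $\frac{1016}{27587} \approx 0.036829$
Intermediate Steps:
$E{\left(V \right)} = 2 - \sqrt{-1 + V}$
$r{\left(W,I \right)} = -5 + W$
$\frac{\left(70 + - \frac{79}{-84} \cdot 12\right) + \left(r{\left(E{\left(2 \right)},-9 \right)} - 31\right)^{2}}{-11957 + 47426} = \frac{\left(70 + - \frac{79}{-84} \cdot 12\right) + \left(\left(-5 + \left(2 - \sqrt{-1 + 2}\right)\right) - 31\right)^{2}}{-11957 + 47426} = \frac{\left(70 + \left(-79\right) \left(- \frac{1}{84}\right) 12\right) + \left(\left(-5 + \left(2 - \sqrt{1}\right)\right) - 31\right)^{2}}{35469} = \left(\left(70 + \frac{79}{84} \cdot 12\right) + \left(\left(-5 + \left(2 - 1\right)\right) - 31\right)^{2}\right) \frac{1}{35469} = \left(\left(70 + \frac{79}{7}\right) + \left(\left(-5 + \left(2 - 1\right)\right) - 31\right)^{2}\right) \frac{1}{35469} = \left(\frac{569}{7} + \left(\left(-5 + 1\right) - 31\right)^{2}\right) \frac{1}{35469} = \left(\frac{569}{7} + \left(-4 - 31\right)^{2}\right) \frac{1}{35469} = \left(\frac{569}{7} + \left(-35\right)^{2}\right) \frac{1}{35469} = \left(\frac{569}{7} + 1225\right) \frac{1}{35469} = \frac{9144}{7} \cdot \frac{1}{35469} = \frac{1016}{27587}$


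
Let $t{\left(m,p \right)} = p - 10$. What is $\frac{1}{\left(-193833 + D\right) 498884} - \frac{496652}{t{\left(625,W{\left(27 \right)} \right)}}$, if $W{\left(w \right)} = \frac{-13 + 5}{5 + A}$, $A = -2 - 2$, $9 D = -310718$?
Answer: $\frac{254612094579779479}{9227824920540} \approx 27592.0$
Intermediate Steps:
$D = - \frac{310718}{9}$ ($D = \frac{1}{9} \left(-310718\right) = - \frac{310718}{9} \approx -34524.0$)
$A = -4$ ($A = -2 - 2 = -4$)
$W{\left(w \right)} = -8$ ($W{\left(w \right)} = \frac{-13 + 5}{5 - 4} = - \frac{8}{1} = \left(-8\right) 1 = -8$)
$t{\left(m,p \right)} = -10 + p$ ($t{\left(m,p \right)} = p - 10 = -10 + p$)
$\frac{1}{\left(-193833 + D\right) 498884} - \frac{496652}{t{\left(625,W{\left(27 \right)} \right)}} = \frac{1}{\left(-193833 - \frac{310718}{9}\right) 498884} - \frac{496652}{-10 - 8} = \frac{1}{- \frac{2055215}{9}} \cdot \frac{1}{498884} - \frac{496652}{-18} = \left(- \frac{9}{2055215}\right) \frac{1}{498884} - - \frac{248326}{9} = - \frac{9}{1025313880060} + \frac{248326}{9} = \frac{254612094579779479}{9227824920540}$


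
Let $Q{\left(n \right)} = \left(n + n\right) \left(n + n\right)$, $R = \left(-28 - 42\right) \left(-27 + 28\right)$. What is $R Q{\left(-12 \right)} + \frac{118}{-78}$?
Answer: $- \frac{1572539}{39} \approx -40322.0$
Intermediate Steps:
$R = -70$ ($R = \left(-70\right) 1 = -70$)
$Q{\left(n \right)} = 4 n^{2}$ ($Q{\left(n \right)} = 2 n 2 n = 4 n^{2}$)
$R Q{\left(-12 \right)} + \frac{118}{-78} = - 70 \cdot 4 \left(-12\right)^{2} + \frac{118}{-78} = - 70 \cdot 4 \cdot 144 + 118 \left(- \frac{1}{78}\right) = \left(-70\right) 576 - \frac{59}{39} = -40320 - \frac{59}{39} = - \frac{1572539}{39}$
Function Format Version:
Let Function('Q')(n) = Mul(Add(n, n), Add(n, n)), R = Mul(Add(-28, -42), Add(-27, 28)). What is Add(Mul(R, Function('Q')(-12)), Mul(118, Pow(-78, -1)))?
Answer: Rational(-1572539, 39) ≈ -40322.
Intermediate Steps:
R = -70 (R = Mul(-70, 1) = -70)
Function('Q')(n) = Mul(4, Pow(n, 2)) (Function('Q')(n) = Mul(Mul(2, n), Mul(2, n)) = Mul(4, Pow(n, 2)))
Add(Mul(R, Function('Q')(-12)), Mul(118, Pow(-78, -1))) = Add(Mul(-70, Mul(4, Pow(-12, 2))), Mul(118, Pow(-78, -1))) = Add(Mul(-70, Mul(4, 144)), Mul(118, Rational(-1, 78))) = Add(Mul(-70, 576), Rational(-59, 39)) = Add(-40320, Rational(-59, 39)) = Rational(-1572539, 39)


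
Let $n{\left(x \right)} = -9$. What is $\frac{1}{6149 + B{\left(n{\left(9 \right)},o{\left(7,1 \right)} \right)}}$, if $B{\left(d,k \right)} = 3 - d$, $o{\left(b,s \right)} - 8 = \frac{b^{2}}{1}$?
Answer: $\frac{1}{6161} \approx 0.00016231$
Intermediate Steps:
$o{\left(b,s \right)} = 8 + b^{2}$ ($o{\left(b,s \right)} = 8 + \frac{b^{2}}{1} = 8 + b^{2} \cdot 1 = 8 + b^{2}$)
$\frac{1}{6149 + B{\left(n{\left(9 \right)},o{\left(7,1 \right)} \right)}} = \frac{1}{6149 + \left(3 - -9\right)} = \frac{1}{6149 + \left(3 + 9\right)} = \frac{1}{6149 + 12} = \frac{1}{6161}$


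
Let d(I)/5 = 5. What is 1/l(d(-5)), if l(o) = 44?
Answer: 1/44 ≈ 0.022727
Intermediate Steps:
d(I) = 25 (d(I) = 5*5 = 25)
1/l(d(-5)) = 1/44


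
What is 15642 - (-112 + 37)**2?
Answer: 10017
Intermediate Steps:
15642 - (-112 + 37)**2 = 15642 - 1*(-75)**2 = 15642 - 1*5625 = 15642 - 5625 = 10017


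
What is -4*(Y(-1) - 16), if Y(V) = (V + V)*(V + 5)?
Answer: 96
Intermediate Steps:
Y(V) = 2*V*(5 + V) (Y(V) = (2*V)*(5 + V) = 2*V*(5 + V))
-4*(Y(-1) - 16) = -4*(2*(-1)*(5 - 1) - 16) = -4*(2*(-1)*4 - 16) = -4*(-8 - 16) = -4*(-24) = 96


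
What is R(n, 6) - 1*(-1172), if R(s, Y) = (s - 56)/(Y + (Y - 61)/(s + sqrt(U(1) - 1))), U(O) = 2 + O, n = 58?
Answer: 100564608/85777 - 110*sqrt(2)/85777 ≈ 1172.4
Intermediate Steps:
R(s, Y) = (-56 + s)/(Y + (-61 + Y)/(s + sqrt(2))) (R(s, Y) = (s - 56)/(Y + (Y - 61)/(s + sqrt((2 + 1) - 1))) = (-56 + s)/(Y + (-61 + Y)/(s + sqrt(3 - 1))) = (-56 + s)/(Y + (-61 + Y)/(s + sqrt(2))))
R(n, 6) - 1*(-1172) = (58**2 - 56*58 - 56*sqrt(2) + 58*sqrt(2))/(-61 + 6 + 6*58 + 6*sqrt(2)) - 1*(-1172) = (3364 - 3248 - 56*sqrt(2) + 58*sqrt(2))/(-61 + 6 + 348 + 6*sqrt(2)) + 1172 = (116 + 2*sqrt(2))/(293 + 6*sqrt(2)) + 1172 = 1172 + (116 + 2*sqrt(2))/(293 + 6*sqrt(2))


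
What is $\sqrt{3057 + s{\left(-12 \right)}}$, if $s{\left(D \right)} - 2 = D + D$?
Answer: $\sqrt{3035} \approx 55.091$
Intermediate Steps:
$s{\left(D \right)} = 2 + 2 D$ ($s{\left(D \right)} = 2 + \left(D + D\right) = 2 + 2 D$)
$\sqrt{3057 + s{\left(-12 \right)}} = \sqrt{3057 + \left(2 + 2 \left(-12\right)\right)} = \sqrt{3057 + \left(2 - 24\right)} = \sqrt{3057 - 22} = \sqrt{3035}$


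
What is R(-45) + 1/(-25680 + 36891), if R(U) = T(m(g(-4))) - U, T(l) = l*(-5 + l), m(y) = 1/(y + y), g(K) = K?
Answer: 32747395/717504 ≈ 45.641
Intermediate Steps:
m(y) = 1/(2*y)
R(U) = 41/64 - U (R(U) = ((½)/(-4))*(-5 + (½)/(-4)) - U = ((½)*(-¼))*(-5 + (½)*(-¼)) - U = -(-5 - ⅛)/8 - U = -⅛*(-41/8) - U = 41/64 - U)
R(-45) + 1/(-25680 + 36891) = (41/64 - 1*(-45)) + 1/(-25680 + 36891) = (41/64 + 45) + 1/11211 = 2921/64 + 1/11211 = 32747395/717504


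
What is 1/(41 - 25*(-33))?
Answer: 1/866 ≈ 0.0011547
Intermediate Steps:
1/(41 - 25*(-33)) = 1/(41 + 825) = 1/866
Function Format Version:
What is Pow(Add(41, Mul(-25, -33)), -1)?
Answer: Rational(1, 866) ≈ 0.0011547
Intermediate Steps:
Pow(Add(41, Mul(-25, -33)), -1) = Pow(Add(41, 825), -1) = Pow(866, -1) = Rational(1, 866)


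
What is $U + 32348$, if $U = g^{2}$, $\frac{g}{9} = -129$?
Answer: $1380269$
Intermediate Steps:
$g = -1161$ ($g = 9 \left(-129\right) = -1161$)
$U = 1347921$ ($U = \left(-1161\right)^{2} = 1347921$)
$U + 32348 = 1347921 + 32348 = 1380269$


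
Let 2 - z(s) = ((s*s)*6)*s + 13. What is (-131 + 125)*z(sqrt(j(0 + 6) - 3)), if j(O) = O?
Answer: 66 + 108*sqrt(3) ≈ 253.06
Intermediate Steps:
z(s) = -11 - 6*s**3 (z(s) = 2 - (((s*s)*6)*s + 13) = 2 - ((s**2*6)*s + 13) = 2 - ((6*s**2)*s + 13) = 2 - (6*s**3 + 13) = 2 - (13 + 6*s**3) = 2 + (-13 - 6*s**3) = -11 - 6*s**3)
(-131 + 125)*z(sqrt(j(0 + 6) - 3)) = (-131 + 125)*(-11 - 6*((0 + 6) - 3)**(3/2)) = -6*(-11 - 6*(6 - 3)**(3/2)) = -6*(-11 - 6*3*sqrt(3)) = -6*(-11 - 18*sqrt(3)) = 66 + 108*sqrt(3)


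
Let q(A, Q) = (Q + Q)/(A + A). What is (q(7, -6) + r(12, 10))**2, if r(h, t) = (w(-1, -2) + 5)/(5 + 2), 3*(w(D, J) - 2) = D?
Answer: 4/441 ≈ 0.0090703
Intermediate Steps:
w(D, J) = 2 + D/3
q(A, Q) = Q/A (q(A, Q) = (2*Q)/((2*A)) = (2*Q)*(1/(2*A)) = Q/A)
r(h, t) = 20/21 (r(h, t) = ((2 + (1/3)*(-1)) + 5)/(5 + 2) = ((2 - 1/3) + 5)/7 = (5/3 + 5)*(1/7) = (20/3)*(1/7) = 20/21)
(q(7, -6) + r(12, 10))**2 = (-6/7 + 20/21)**2 = (2/21)**2 = 4/441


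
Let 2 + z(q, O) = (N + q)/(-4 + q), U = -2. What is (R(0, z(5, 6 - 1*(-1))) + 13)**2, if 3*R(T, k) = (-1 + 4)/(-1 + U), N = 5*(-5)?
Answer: 1444/9 ≈ 160.44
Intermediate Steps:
N = -25
z(q, O) = -2 + (-25 + q)/(-4 + q)
R(T, k) = -1/3 (R(T, k) = ((-1 + 4)/(-1 - 2))/3 = (3/(-3))/3 = (3*(-1/3))/3 = (1/3)*(-1) = -1/3)
(R(0, z(5, 6 - 1*(-1))) + 13)**2 = (-1/3 + 13)**2 = (38/3)**2 = 1444/9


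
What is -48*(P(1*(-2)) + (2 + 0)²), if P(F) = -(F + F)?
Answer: -384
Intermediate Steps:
P(F) = -2*F
-48*(P(1*(-2)) + (2 + 0)²) = -48*(-2*(-2) + (2 + 0)²) = -48*(-2*(-2) + 2²) = -48*(4 + 4) = -48*8 = -384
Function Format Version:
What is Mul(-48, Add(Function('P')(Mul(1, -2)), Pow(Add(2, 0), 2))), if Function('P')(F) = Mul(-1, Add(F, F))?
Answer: -384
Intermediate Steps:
Function('P')(F) = Mul(-2, F) (Function('P')(F) = Mul(-1, Mul(2, F)) = Mul(-2, F))
Mul(-48, Add(Function('P')(Mul(1, -2)), Pow(Add(2, 0), 2))) = Mul(-48, Add(Mul(-2, Mul(1, -2)), Pow(Add(2, 0), 2))) = Mul(-48, Add(Mul(-2, -2), Pow(2, 2))) = Mul(-48, Add(4, 4)) = Mul(-48, 8) = -384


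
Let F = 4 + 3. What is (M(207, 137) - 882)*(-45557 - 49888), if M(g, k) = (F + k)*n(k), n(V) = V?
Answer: -1798756470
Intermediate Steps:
F = 7
M(g, k) = k*(7 + k) (M(g, k) = (7 + k)*k = k*(7 + k))
(M(207, 137) - 882)*(-45557 - 49888) = (137*(7 + 137) - 882)*(-45557 - 49888) = (137*144 - 882)*(-95445) = (19728 - 882)*(-95445) = 18846*(-95445) = -1798756470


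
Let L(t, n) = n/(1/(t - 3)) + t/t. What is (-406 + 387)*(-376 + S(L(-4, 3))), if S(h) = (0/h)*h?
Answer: 7144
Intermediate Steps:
L(t, n) = 1 + n*(-3 + t) (L(t, n) = n/(1/(-3 + t)) + 1 = n*(-3 + t) + 1 = 1 + n*(-3 + t))
S(h) = 0 (S(h) = 0*h = 0)
(-406 + 387)*(-376 + S(L(-4, 3))) = (-406 + 387)*(-376 + 0) = -19*(-376) = 7144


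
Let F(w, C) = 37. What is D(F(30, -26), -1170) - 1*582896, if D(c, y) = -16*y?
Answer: -564176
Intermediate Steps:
D(F(30, -26), -1170) - 1*582896 = -16*(-1170) - 1*582896 = 18720 - 582896 = -564176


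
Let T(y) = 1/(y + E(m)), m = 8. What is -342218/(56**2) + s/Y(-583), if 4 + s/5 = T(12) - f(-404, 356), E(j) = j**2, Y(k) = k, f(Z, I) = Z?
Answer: -1954960353/17368736 ≈ -112.56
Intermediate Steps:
T(y) = 1/(64 + y) (T(y) = 1/(y + 8**2) = 1/(y + 64) = 1/(64 + y))
s = 152005/76 (s = -20 + 5*(1/(64 + 12) - 1*(-404)) = -20 + 5*(1/76 + 404) = -20 + 5*(30705/76) = -20 + 153525/76 = 152005/76 ≈ 2000.1)
-342218/(56**2) + s/Y(-583) = -342218/(56**2) + (152005/76)/(-583) = -342218/3136 + (152005/76)*(-1/583) = -342218*1/3136 - 152005/44308 = -171109/1568 - 152005/44308 = -1954960353/17368736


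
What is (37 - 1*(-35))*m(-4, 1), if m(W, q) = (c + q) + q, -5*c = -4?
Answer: 1008/5 ≈ 201.60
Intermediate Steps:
c = ⅘ (c = -⅕*(-4) = ⅘ ≈ 0.80000)
m(W, q) = ⅘ + 2*q (m(W, q) = (⅘ + q) + q = ⅘ + 2*q)
(37 - 1*(-35))*m(-4, 1) = (37 - 1*(-35))*(⅘ + 2*1) = (37 + 35)*(⅘ + 2) = 72*(14/5) = 1008/5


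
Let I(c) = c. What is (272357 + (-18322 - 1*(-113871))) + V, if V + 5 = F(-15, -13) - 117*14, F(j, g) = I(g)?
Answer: 366250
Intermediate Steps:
F(j, g) = g
V = -1656 (V = -5 + (-13 - 117*14) = -5 + (-13 - 1638) = -5 - 1651 = -1656)
(272357 + (-18322 - 1*(-113871))) + V = (272357 + (-18322 - 1*(-113871))) - 1656 = (272357 + (-18322 + 113871)) - 1656 = (272357 + 95549) - 1656 = 367906 - 1656 = 366250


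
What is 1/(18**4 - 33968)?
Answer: 1/71008 ≈ 1.4083e-5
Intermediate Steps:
1/(18**4 - 33968) = 1/(104976 - 33968) = 1/71008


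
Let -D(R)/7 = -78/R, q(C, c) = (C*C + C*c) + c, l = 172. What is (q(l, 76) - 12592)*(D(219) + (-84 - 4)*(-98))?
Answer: 18980182760/73 ≈ 2.6000e+8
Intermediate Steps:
q(C, c) = c + C² + C*c (q(C, c) = (C² + C*c) + c = c + C² + C*c)
D(R) = 546/R (D(R) = -(-546)/R = 546/R)
(q(l, 76) - 12592)*(D(219) + (-84 - 4)*(-98)) = ((76 + 172² + 172*76) - 12592)*(546/219 + (-84 - 4)*(-98)) = ((76 + 29584 + 13072) - 12592)*(546*(1/219) - 88*(-98)) = (42732 - 12592)*(182/73 + 8624) = 30140*(629734/73) = 18980182760/73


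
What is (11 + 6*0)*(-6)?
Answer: -66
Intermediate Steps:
(11 + 6*0)*(-6) = (11 + 0)*(-6) = 11*(-6) = -66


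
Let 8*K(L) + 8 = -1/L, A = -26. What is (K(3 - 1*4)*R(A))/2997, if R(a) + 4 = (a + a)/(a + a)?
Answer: 7/7992 ≈ 0.00087588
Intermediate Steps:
K(L) = -1 - 1/(8*L) (K(L) = -1 + (-1/L)/8 = -1 - 1/(8*L))
R(a) = -3 (R(a) = -4 + (a + a)/(a + a) = -4 + (2*a)/((2*a)) = -4 + (2*a)*(1/(2*a)) = -4 + 1 = -3)
(K(3 - 1*4)*R(A))/2997 = (((-1/8 - (3 - 1*4))/(3 - 1*4))*(-3))/2997 = (((-1/8 - (3 - 4))/(3 - 4))*(-3))*(1/2997) = (((-1/8 - 1*(-1))/(-1))*(-3))*(1/2997) = (-(-1/8 + 1)*(-3))*(1/2997) = (-1*7/8*(-3))*(1/2997) = -7/8*(-3)*(1/2997) = (21/8)*(1/2997) = 7/7992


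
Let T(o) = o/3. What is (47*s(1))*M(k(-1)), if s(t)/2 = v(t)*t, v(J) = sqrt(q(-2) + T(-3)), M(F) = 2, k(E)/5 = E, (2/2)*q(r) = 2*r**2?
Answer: 188*sqrt(7) ≈ 497.40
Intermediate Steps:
q(r) = 2*r**2
T(o) = o/3 (T(o) = o*(1/3) = o/3)
k(E) = 5*E
v(J) = sqrt(7) (v(J) = sqrt(2*(-2)**2 + (1/3)*(-3)) = sqrt(2*4 - 1) = sqrt(8 - 1) = sqrt(7))
s(t) = 2*t*sqrt(7) (s(t) = 2*(sqrt(7)*t) = 2*(t*sqrt(7)) = 2*t*sqrt(7))
(47*s(1))*M(k(-1)) = (47*(2*1*sqrt(7)))*2 = (47*(2*sqrt(7)))*2 = (94*sqrt(7))*2 = 188*sqrt(7)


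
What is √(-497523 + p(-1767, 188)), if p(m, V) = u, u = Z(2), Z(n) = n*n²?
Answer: I*√497515 ≈ 705.35*I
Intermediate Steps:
Z(n) = n³
u = 8 (u = 2³ = 8)
p(m, V) = 8
√(-497523 + p(-1767, 188)) = √(-497523 + 8) = √(-497515) = I*√497515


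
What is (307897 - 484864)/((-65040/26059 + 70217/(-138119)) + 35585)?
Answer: -636947239697307/128068249857722 ≈ -4.9735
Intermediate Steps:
(307897 - 484864)/((-65040/26059 + 70217/(-138119)) + 35585) = -176967/((-65040*1/26059 + 70217*(-1/138119)) + 35585) = -176967/((-65040/26059 - 70217/138119) + 35585) = -176967/(-10813044563/3599243021 + 35585) = -176967/128068249857722/3599243021 = -176967*3599243021/128068249857722 = -636947239697307/128068249857722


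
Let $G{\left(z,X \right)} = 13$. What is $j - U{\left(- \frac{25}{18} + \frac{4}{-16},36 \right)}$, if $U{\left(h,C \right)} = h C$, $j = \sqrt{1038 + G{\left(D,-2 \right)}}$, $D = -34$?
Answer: $59 + \sqrt{1051} \approx 91.419$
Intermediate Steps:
$j = \sqrt{1051}$ ($j = \sqrt{1038 + 13} = \sqrt{1051} \approx 32.419$)
$U{\left(h,C \right)} = C h$
$j - U{\left(- \frac{25}{18} + \frac{4}{-16},36 \right)} = \sqrt{1051} - 36 \left(- \frac{25}{18} + \frac{4}{-16}\right) = \sqrt{1051} - 36 \left(\left(-25\right) \frac{1}{18} + 4 \left(- \frac{1}{16}\right)\right) = \sqrt{1051} - 36 \left(- \frac{25}{18} - \frac{1}{4}\right) = \sqrt{1051} - 36 \left(- \frac{59}{36}\right) = \sqrt{1051} - -59 = \sqrt{1051} + 59 = 59 + \sqrt{1051}$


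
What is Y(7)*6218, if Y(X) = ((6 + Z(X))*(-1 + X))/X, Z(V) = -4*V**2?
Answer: -7088520/7 ≈ -1.0126e+6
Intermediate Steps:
Y(X) = (-1 + X)*(6 - 4*X**2)/X (Y(X) = ((6 - 4*X**2)*(-1 + X))/X = ((-1 + X)*(6 - 4*X**2))/X = (-1 + X)*(6 - 4*X**2)/X)
Y(7)*6218 = (6 - 6/7 - 4*7**2 + 4*7)*6218 = (6 - 6*1/7 - 4*49 + 28)*6218 = (6 - 6/7 - 196 + 28)*6218 = -1140/7*6218 = -7088520/7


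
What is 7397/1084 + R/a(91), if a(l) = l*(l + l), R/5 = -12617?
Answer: 27062487/8976604 ≈ 3.0148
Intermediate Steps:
R = -63085 (R = 5*(-12617) = -63085)
a(l) = 2*l² (a(l) = l*(2*l) = 2*l²)
7397/1084 + R/a(91) = 7397/1084 - 63085/(2*91²) = 7397*(1/1084) - 63085/(2*8281) = 7397/1084 - 63085/16562 = 27062487/8976604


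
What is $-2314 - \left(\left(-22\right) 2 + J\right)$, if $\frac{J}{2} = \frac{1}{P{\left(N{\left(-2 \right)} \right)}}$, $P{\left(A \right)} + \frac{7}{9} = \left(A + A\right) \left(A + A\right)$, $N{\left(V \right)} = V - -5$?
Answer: $- \frac{719608}{317} \approx -2270.1$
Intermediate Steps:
$N{\left(V \right)} = 5 + V$ ($N{\left(V \right)} = V + 5 = 5 + V$)
$P{\left(A \right)} = - \frac{7}{9} + 4 A^{2}$ ($P{\left(A \right)} = - \frac{7}{9} + \left(A + A\right) \left(A + A\right) = - \frac{7}{9} + 2 A 2 A = - \frac{7}{9} + 4 A^{2}$)
$J = \frac{18}{317}$ ($J = \frac{2}{- \frac{7}{9} + 4 \left(5 - 2\right)^{2}} = \frac{2}{- \frac{7}{9} + 4 \cdot 3^{2}} = \frac{2}{- \frac{7}{9} + 4 \cdot 9} = \frac{2}{- \frac{7}{9} + 36} = \frac{2}{\frac{317}{9}} = 2 \cdot \frac{9}{317} = \frac{18}{317} \approx 0.056782$)
$-2314 - \left(\left(-22\right) 2 + J\right) = -2314 - \left(\left(-22\right) 2 + \frac{18}{317}\right) = -2314 - \left(-44 + \frac{18}{317}\right) = -2314 - - \frac{13930}{317} = -2314 + \frac{13930}{317} = - \frac{719608}{317}$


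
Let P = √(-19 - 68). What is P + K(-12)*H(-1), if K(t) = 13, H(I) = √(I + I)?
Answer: I*(√87 + 13*√2) ≈ 27.712*I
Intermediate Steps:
H(I) = √2*√I (H(I) = √(2*I) = √2*√I)
P = I*√87 (P = √(-87) = I*√87 ≈ 9.3274*I)
P + K(-12)*H(-1) = I*√87 + 13*(√2*√(-1)) = I*√87 + 13*(√2*I) = I*√87 + 13*(I*√2) = I*√87 + 13*I*√2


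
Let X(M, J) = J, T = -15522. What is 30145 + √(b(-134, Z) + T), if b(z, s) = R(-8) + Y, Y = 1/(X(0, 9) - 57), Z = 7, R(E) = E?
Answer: 30145 + I*√2236323/12 ≈ 30145.0 + 124.62*I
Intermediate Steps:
Y = -1/48 (Y = 1/(9 - 57) = 1/(-48) = -1/48 ≈ -0.020833)
b(z, s) = -385/48 (b(z, s) = -8 - 1/48 = -385/48)
30145 + √(b(-134, Z) + T) = 30145 + √(-385/48 - 15522) = 30145 + √(-745441/48) = 30145 + I*√2236323/12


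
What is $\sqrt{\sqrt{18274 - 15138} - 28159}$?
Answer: $i \sqrt{28103} \approx 167.64 i$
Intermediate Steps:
$\sqrt{\sqrt{18274 - 15138} - 28159} = \sqrt{\sqrt{3136} - 28159} = \sqrt{56 - 28159} = \sqrt{-28103} = i \sqrt{28103}$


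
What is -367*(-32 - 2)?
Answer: 12478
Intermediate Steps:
-367*(-32 - 2) = -367*(-34) = 12478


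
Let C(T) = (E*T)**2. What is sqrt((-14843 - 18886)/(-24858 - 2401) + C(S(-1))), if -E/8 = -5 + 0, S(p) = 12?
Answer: sqrt(171200349281211)/27259 ≈ 480.00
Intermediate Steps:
E = 40 (E = -8*(-5 + 0) = -8*(-5) = 40)
C(T) = 1600*T**2 (C(T) = (40*T)**2 = 1600*T**2)
sqrt((-14843 - 18886)/(-24858 - 2401) + C(S(-1))) = sqrt((-14843 - 18886)/(-24858 - 2401) + 1600*12**2) = sqrt(-33729/(-27259) + 1600*144) = sqrt(-33729*(-1/27259) + 230400) = sqrt(33729/27259 + 230400) = sqrt(6280507329/27259) = sqrt(171200349281211)/27259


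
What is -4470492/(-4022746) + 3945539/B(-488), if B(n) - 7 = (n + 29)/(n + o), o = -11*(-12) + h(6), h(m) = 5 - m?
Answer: 4273214149969/8973818 ≈ 4.7619e+5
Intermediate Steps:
o = 131 (o = -11*(-12) + (5 - 1*6) = 132 + (5 - 6) = 132 - 1 = 131)
B(n) = 7 + (29 + n)/(131 + n) (B(n) = 7 + (n + 29)/(n + 131) = 7 + (29 + n)/(131 + n))
-4470492/(-4022746) + 3945539/B(-488) = -4470492/(-4022746) + 3945539/((2*(473 + 4*(-488))/(131 - 488))) = -4470492*(-1/4022746) + 3945539/((2*(473 - 1952)/(-357))) = 171942/154721 + 3945539/((2*(-1/357)*(-1479))) = 171942/154721 + 3945539/(58/7) = 171942/154721 + 3945539*(7/58) = 171942/154721 + 27618773/58 = 4273214149969/8973818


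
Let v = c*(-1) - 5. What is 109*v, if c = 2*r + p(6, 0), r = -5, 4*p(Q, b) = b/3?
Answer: 545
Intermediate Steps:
p(Q, b) = b/12 (p(Q, b) = (b/3)/4 = b/12)
c = -10 (c = 2*(-5) + (1/12)*0 = -10 + 0 = -10)
v = 5 (v = -10*(-1) - 5 = 10 - 5 = 5)
109*v = 109*5 = 545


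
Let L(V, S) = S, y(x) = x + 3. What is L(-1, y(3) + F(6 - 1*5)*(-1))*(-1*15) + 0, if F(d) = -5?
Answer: -165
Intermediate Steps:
y(x) = 3 + x
L(-1, y(3) + F(6 - 1*5)*(-1))*(-1*15) + 0 = ((3 + 3) - 5*(-1))*(-1*15) + 0 = (6 + 5)*(-15) + 0 = 11*(-15) + 0 = -165 + 0 = -165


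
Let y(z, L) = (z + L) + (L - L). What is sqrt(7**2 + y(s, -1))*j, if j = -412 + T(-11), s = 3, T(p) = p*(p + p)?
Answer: -170*sqrt(51) ≈ -1214.0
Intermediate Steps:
T(p) = 2*p**2 (T(p) = p*(2*p) = 2*p**2)
j = -170 (j = -412 + 2*(-11)**2 = -412 + 2*121 = -412 + 242 = -170)
y(z, L) = L + z (y(z, L) = (L + z) + 0 = L + z)
sqrt(7**2 + y(s, -1))*j = sqrt(7**2 + (-1 + 3))*(-170) = sqrt(49 + 2)*(-170) = sqrt(51)*(-170) = -170*sqrt(51)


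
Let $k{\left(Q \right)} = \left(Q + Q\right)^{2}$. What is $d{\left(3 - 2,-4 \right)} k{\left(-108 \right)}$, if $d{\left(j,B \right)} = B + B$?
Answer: $-373248$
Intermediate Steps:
$k{\left(Q \right)} = 4 Q^{2}$ ($k{\left(Q \right)} = \left(2 Q\right)^{2} = 4 Q^{2}$)
$d{\left(j,B \right)} = 2 B$
$d{\left(3 - 2,-4 \right)} k{\left(-108 \right)} = 2 \left(-4\right) 4 \left(-108\right)^{2} = - 8 \cdot 4 \cdot 11664 = \left(-8\right) 46656 = -373248$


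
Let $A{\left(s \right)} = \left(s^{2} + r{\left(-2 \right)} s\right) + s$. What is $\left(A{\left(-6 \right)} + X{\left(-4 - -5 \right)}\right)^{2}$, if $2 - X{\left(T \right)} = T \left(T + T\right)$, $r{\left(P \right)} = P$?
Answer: $1764$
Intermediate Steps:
$X{\left(T \right)} = 2 - 2 T^{2}$ ($X{\left(T \right)} = 2 - T \left(T + T\right) = 2 - T 2 T = 2 - 2 T^{2}$)
$A{\left(s \right)} = s^{2} - s$ ($A{\left(s \right)} = \left(s^{2} - 2 s\right) + s = s^{2} - s$)
$\left(A{\left(-6 \right)} + X{\left(-4 - -5 \right)}\right)^{2} = \left(- 6 \left(-1 - 6\right) + \left(2 - 2 \left(-4 - -5\right)^{2}\right)\right)^{2} = \left(\left(-6\right) \left(-7\right) + \left(2 - 2 \left(-4 + 5\right)^{2}\right)\right)^{2} = \left(42 + \left(2 - 2 \cdot 1^{2}\right)\right)^{2} = \left(42 + \left(2 - 2\right)\right)^{2} = \left(42 + 0\right)^{2} = 42^{2} = 1764$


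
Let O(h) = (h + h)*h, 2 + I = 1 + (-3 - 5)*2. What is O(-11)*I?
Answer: -4114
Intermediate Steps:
I = -17 (I = -2 + (1 + (-3 - 5)*2) = -2 + (1 - 8*2) = -2 + (1 - 16) = -2 - 15 = -17)
O(h) = 2*h² (O(h) = (2*h)*h = 2*h²)
O(-11)*I = (2*(-11)²)*(-17) = (2*121)*(-17) = 242*(-17) = -4114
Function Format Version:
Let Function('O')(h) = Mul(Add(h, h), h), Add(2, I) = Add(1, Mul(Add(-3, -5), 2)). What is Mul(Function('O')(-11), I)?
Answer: -4114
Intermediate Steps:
I = -17 (I = Add(-2, Add(1, Mul(Add(-3, -5), 2))) = Add(-2, Add(1, Mul(-8, 2))) = Add(-2, Add(1, -16)) = Add(-2, -15) = -17)
Function('O')(h) = Mul(2, Pow(h, 2)) (Function('O')(h) = Mul(Mul(2, h), h) = Mul(2, Pow(h, 2)))
Mul(Function('O')(-11), I) = Mul(Mul(2, Pow(-11, 2)), -17) = Mul(Mul(2, 121), -17) = Mul(242, -17) = -4114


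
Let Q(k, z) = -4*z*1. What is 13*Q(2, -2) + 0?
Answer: 104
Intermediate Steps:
Q(k, z) = -4*z
13*Q(2, -2) + 0 = 13*(-4*(-2)) + 0 = 13*8 + 0 = 104 + 0 = 104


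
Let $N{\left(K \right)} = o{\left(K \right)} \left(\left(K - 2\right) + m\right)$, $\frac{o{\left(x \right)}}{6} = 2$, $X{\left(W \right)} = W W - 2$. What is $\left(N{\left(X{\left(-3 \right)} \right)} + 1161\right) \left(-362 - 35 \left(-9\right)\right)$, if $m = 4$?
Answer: $-59643$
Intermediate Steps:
$X{\left(W \right)} = -2 + W^{2}$ ($X{\left(W \right)} = W^{2} - 2 = -2 + W^{2}$)
$o{\left(x \right)} = 12$ ($o{\left(x \right)} = 6 \cdot 2 = 12$)
$N{\left(K \right)} = 24 + 12 K$ ($N{\left(K \right)} = 12 \left(\left(K - 2\right) + 4\right) = 12 \left(\left(-2 + K\right) + 4\right) = 12 \left(2 + K\right) = 24 + 12 K$)
$\left(N{\left(X{\left(-3 \right)} \right)} + 1161\right) \left(-362 - 35 \left(-9\right)\right) = \left(\left(24 + 12 \left(-2 + \left(-3\right)^{2}\right)\right) + 1161\right) \left(-362 - 35 \left(-9\right)\right) = \left(\left(24 + 12 \left(-2 + 9\right)\right) + 1161\right) \left(-362 - -315\right) = \left(\left(24 + 12 \cdot 7\right) + 1161\right) \left(-362 + 315\right) = \left(\left(24 + 84\right) + 1161\right) \left(-47\right) = \left(108 + 1161\right) \left(-47\right) = 1269 \left(-47\right) = -59643$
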